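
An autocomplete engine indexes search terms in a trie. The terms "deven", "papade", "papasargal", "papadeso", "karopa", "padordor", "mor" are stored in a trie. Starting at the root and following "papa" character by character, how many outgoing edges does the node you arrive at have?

2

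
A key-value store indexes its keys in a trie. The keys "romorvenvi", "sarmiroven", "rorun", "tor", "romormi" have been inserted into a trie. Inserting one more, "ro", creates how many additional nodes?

0

"ro" is already a full path in the trie; only an end-marker is added.
No new nodes are needed: 0.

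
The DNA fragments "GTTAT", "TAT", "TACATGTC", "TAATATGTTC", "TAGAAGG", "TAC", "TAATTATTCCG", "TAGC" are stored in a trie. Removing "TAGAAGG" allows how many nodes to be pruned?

After clearing the end-marker at "TAGAAGG", prune upward until reaching a node still needed by another word.
The suffix "AAGG" (4 nodes) is used only by "TAGAAGG"; the node for "TAG" still has the child "C", so pruning stops there.
Nodes removed: 4

4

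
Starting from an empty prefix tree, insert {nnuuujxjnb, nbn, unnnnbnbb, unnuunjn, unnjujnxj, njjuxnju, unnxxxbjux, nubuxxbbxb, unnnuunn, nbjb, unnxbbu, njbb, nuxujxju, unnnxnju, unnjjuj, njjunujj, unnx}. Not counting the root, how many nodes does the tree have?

83

Trace insertions, counting only characters that open a new branch:
  "nnuuujxjnb" → 10 new (n, n, u, u, u, j, x, j, n, b)
  "nbn" → prefix "n" already present; 2 new (b, n)
  "unnnnbnbb" → 9 new (u, n, n, n, n, b, n, b, b)
  "unnuunjn" → prefix "unn" already present; 5 new (u, u, n, j, n)
  "unnjujnxj" → prefix "unn" already present; 6 new (j, u, j, n, x, j)
  "njjuxnju" → prefix "n" already present; 7 new (j, j, u, x, n, j, u)
  "unnxxxbjux" → prefix "unn" already present; 7 new (x, x, x, b, j, u, x)
  "nubuxxbbxb" → prefix "n" already present; 9 new (u, b, u, x, x, b, b, x, b)
  "unnnuunn" → prefix "unnn" already present; 4 new (u, u, n, n)
  "nbjb" → prefix "nb" already present; 2 new (j, b)
  "unnxbbu" → prefix "unnx" already present; 3 new (b, b, u)
  "njbb" → prefix "nj" already present; 2 new (b, b)
  "nuxujxju" → prefix "nu" already present; 6 new (x, u, j, x, j, u)
  "unnnxnju" → prefix "unnn" already present; 4 new (x, n, j, u)
  "unnjjuj" → prefix "unnj" already present; 3 new (j, u, j)
  "njjunujj" → prefix "njju" already present; 4 new (n, u, j, j)
  "unnx" → prefix "unnx" already present; 0 new (none)
Total nodes = 10 + 2 + 9 + 5 + 6 + 7 + 7 + 9 + 4 + 2 + 3 + 2 + 6 + 4 + 3 + 4 + 0 = 83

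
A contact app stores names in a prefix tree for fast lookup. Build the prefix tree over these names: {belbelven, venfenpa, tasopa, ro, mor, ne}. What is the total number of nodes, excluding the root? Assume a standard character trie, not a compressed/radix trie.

Trace insertions, counting only characters that open a new branch:
  "belbelven" → 9 new (b, e, l, b, e, l, v, e, n)
  "venfenpa" → 8 new (v, e, n, f, e, n, p, a)
  "tasopa" → 6 new (t, a, s, o, p, a)
  "ro" → 2 new (r, o)
  "mor" → 3 new (m, o, r)
  "ne" → 2 new (n, e)
Total nodes = 9 + 8 + 6 + 2 + 3 + 2 = 30

30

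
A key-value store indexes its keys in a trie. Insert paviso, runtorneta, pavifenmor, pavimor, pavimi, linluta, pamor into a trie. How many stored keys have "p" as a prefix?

5

Traverse to the node for "p", then collect every word in that subtree.
Words under "p": pamor, pavifenmor, pavimi, pavimor, paviso
Count: 5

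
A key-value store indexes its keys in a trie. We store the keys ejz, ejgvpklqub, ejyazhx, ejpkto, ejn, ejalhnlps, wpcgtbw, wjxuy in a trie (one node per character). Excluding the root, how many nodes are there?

39

Trie structure (* marks end of a word):
(root)
├─ e
│  └─ j
│     ├─ a
│     │  └─ l
│     │     └─ h
│     │        └─ n
│     │           └─ l
│     │              └─ p
│     │                 └─ s *
│     ├─ g
│     │  └─ v
│     │     └─ p
│     │        └─ k
│     │           └─ l
│     │              └─ q
│     │                 └─ u
│     │                    └─ b *
│     ├─ n *
│     ├─ p
│     │  └─ k
│     │     └─ t
│     │        └─ o *
│     ├─ y
│     │  └─ a
│     │     └─ z
│     │        └─ h
│     │           └─ x *
│     └─ z *
└─ w
   ├─ j
   │  └─ x
   │     └─ u
   │        └─ y *
   └─ p
      └─ c
         └─ g
            └─ t
               └─ b
                  └─ w *
Counting every labelled node above: 39.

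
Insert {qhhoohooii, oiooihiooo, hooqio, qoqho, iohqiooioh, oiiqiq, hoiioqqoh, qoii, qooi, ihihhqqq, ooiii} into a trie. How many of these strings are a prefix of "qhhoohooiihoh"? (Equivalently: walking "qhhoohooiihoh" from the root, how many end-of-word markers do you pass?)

1

Walk "qhhoohooiihoh" from the root; an end-of-word marker is hit whenever a stored word is a prefix of "qhhoohooiihoh".
Prefixes of the query that are stored words: "qhhoohooii"
Count: 1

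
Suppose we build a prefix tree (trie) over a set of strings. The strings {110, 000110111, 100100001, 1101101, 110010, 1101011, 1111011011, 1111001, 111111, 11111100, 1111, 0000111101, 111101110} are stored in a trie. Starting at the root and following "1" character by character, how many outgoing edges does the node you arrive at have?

Follow the path "1" to its node, then look at its outgoing edges.
Distinct next characters after "1": 0, 1.
That node has 2 child edges.

2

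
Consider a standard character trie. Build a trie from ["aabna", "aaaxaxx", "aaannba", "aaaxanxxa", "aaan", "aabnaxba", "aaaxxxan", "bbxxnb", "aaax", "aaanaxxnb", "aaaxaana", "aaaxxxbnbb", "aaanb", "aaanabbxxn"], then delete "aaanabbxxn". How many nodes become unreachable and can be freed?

5

After clearing the end-marker at "aaanabbxxn", prune upward until reaching a node still needed by another word.
The suffix "bbxxn" (5 nodes) is used only by "aaanabbxxn"; the node for "aaana" still has the child "x", so pruning stops there.
Nodes removed: 5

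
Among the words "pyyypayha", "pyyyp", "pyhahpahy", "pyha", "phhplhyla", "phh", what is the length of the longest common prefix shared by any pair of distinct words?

5

Look for the deepest trie node that still has at least two words in its subtree.
e.g. "pyyyp" and "pyyypayha" share the prefix "pyyyp" of length 5; no pair shares a longer one.
Longest shared-prefix length: 5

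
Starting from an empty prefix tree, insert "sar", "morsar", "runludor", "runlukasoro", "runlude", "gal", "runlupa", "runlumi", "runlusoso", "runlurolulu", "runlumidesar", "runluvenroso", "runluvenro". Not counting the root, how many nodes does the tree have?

53

Insert word by word; a character creates a node only if that edge doesn't already exist:
  "sar" → 3 new (s, a, r)
  "morsar" → 6 new (m, o, r, s, a, r)
  "runludor" → 8 new (r, u, n, l, u, d, o, r)
  "runlukasoro" → prefix "runlu" already present; 6 new (k, a, s, o, r, o)
  "runlude" → prefix "runlud" already present; 1 new (e)
  "gal" → 3 new (g, a, l)
  "runlupa" → prefix "runlu" already present; 2 new (p, a)
  "runlumi" → prefix "runlu" already present; 2 new (m, i)
  "runlusoso" → prefix "runlu" already present; 4 new (s, o, s, o)
  "runlurolulu" → prefix "runlu" already present; 6 new (r, o, l, u, l, u)
  "runlumidesar" → prefix "runlumi" already present; 5 new (d, e, s, a, r)
  "runluvenroso" → prefix "runlu" already present; 7 new (v, e, n, r, o, s, o)
  "runluvenro" → prefix "runluvenro" already present; 0 new (none)
Total nodes = 3 + 6 + 8 + 6 + 1 + 3 + 2 + 2 + 4 + 6 + 5 + 7 + 0 = 53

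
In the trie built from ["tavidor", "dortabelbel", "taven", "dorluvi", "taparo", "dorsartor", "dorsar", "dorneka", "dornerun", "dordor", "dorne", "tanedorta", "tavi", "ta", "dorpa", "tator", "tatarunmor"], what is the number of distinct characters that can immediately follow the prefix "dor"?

6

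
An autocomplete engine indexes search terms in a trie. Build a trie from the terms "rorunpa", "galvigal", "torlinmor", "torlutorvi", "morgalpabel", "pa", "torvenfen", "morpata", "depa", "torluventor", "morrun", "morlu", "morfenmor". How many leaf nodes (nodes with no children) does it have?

13

Leaves are exactly the stored words that no other stored word extends.
Those words: "depa", "galvigal", "morfenmor", "morgalpabel", "morlu", "morpata", "morrun", "pa", "rorunpa", "torlinmor", "torlutorvi", "torluventor", "torvenfen"
Leaf count: 13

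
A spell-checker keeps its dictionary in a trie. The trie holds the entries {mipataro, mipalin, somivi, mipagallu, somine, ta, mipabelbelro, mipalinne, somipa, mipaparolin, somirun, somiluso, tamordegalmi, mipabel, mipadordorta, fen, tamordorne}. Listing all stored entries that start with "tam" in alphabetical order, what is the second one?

tamordorne

Filter for "tam…" and sort: "tamordegalmi", "tamordorne"
The 2nd is tamordorne.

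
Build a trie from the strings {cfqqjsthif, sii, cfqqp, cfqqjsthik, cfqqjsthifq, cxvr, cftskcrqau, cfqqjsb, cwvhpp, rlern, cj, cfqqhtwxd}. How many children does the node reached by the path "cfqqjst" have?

1

Walk "cfqqjst" from the root, arriving at one node.
Distinct next characters after "cfqqjst": h.
That node has 1 child edge.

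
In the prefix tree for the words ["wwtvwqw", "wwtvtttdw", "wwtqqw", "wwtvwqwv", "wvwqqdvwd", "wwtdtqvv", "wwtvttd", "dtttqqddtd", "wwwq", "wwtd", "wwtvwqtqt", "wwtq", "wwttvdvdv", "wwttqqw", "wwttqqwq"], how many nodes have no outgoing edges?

A leaf is a node with no children — equivalently, the end of a word that is not a proper prefix of any other stored word.
Those words: "dtttqqddtd", "wvwqqdvwd", "wwtdtqvv", "wwtqqw", "wwttqqwq", "wwttvdvdv", "wwtvttd", "wwtvtttdw", "wwtvwqtqt", "wwtvwqwv", "wwwq"
Leaf count: 11

11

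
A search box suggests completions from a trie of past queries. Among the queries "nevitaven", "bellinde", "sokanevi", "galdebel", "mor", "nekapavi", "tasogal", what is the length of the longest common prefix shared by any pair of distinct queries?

The deepest shared node is where two words last agree before diverging.
"nekapavi" and "nevitaven" agree on "ne" (2 characters) before diverging; nothing deeper is shared.
Longest shared-prefix length: 2

2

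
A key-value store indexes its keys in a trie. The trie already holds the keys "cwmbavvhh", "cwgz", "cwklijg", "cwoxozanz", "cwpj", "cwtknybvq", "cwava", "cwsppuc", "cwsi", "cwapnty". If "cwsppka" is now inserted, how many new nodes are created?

2

The longest prefix of "cwsppka" already in the trie is "cwspp" (length 5).
So 7 − 5 = 2 new nodes.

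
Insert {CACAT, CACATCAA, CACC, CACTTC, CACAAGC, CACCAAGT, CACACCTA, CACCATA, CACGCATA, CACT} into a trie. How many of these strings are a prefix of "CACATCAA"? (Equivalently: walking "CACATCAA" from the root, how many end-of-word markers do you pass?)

2

Traverse "CACATCAA" character by character; count nodes along the way that are marked as word ends.
Prefixes of the query that are stored words: "CACAT", "CACATCAA"
Count: 2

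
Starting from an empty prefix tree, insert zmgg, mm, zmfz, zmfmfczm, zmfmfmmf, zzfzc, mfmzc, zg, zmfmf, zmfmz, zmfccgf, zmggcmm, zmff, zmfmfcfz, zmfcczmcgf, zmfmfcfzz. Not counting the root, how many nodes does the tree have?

42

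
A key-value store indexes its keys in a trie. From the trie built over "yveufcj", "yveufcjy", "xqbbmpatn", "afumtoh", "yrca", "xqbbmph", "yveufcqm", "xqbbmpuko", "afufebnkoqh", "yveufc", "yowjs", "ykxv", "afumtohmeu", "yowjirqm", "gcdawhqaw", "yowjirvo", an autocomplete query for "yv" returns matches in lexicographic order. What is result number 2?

Words with prefix "yv", in lexicographic order: "yveufc", "yveufcj", "yveufcjy", "yveufcqm"
Position 2: yveufcj

yveufcj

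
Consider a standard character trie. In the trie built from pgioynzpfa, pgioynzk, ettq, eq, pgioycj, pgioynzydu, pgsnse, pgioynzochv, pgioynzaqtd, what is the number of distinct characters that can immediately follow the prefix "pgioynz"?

5

Follow the path "pgioynz" to its node, then look at its outgoing edges.
Characters that immediately follow "pgioynz" among the stored strings: {a, k, o, p, y}.
That node has 5 child edges.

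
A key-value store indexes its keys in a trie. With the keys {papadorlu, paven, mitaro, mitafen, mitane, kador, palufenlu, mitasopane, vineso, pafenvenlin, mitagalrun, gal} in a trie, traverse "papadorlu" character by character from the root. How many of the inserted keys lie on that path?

1

Walk "papadorlu" from the root; an end-of-word marker is hit whenever a stored word is a prefix of "papadorlu".
Prefixes of the query that are stored words: "papadorlu"
Count: 1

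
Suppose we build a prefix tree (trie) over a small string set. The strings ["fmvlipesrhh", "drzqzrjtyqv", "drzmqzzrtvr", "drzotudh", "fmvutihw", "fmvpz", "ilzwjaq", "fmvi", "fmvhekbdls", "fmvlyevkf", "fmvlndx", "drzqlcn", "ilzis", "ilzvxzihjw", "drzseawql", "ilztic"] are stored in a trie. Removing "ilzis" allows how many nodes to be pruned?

After clearing the end-marker at "ilzis", prune upward until reaching a node still needed by another word.
The suffix "is" (2 nodes) is used only by "ilzis"; the node for "ilz" still has the child "w", so pruning stops there.
Nodes removed: 2

2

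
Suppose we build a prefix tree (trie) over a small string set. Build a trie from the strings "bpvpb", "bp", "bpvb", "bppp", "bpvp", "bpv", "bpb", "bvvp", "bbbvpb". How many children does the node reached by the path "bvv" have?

Walk "bvv" from the root, arriving at one node.
Characters that immediately follow "bvv" among the stored strings: {p}.
That node has 1 child edge.

1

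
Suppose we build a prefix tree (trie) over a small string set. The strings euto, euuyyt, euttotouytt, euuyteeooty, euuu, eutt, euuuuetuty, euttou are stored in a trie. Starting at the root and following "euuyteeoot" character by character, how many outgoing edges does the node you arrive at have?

Follow the path "euuyteeoot" to its node, then look at its outgoing edges.
Characters that immediately follow "euuyteeoot" among the stored strings: {y}.
That node has 1 child edge.

1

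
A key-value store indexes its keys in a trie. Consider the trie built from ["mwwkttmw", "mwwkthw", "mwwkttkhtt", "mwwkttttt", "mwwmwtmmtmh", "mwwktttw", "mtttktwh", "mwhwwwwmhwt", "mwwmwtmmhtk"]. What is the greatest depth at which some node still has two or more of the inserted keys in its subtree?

8

Equivalently: take the maximum, over all pairs, of their longest common prefix length.
"mwwmwtmmhtk" and "mwwmwtmmtmh" agree on "mwwmwtmm" (8 characters) before diverging; nothing deeper is shared.
Longest shared-prefix length: 8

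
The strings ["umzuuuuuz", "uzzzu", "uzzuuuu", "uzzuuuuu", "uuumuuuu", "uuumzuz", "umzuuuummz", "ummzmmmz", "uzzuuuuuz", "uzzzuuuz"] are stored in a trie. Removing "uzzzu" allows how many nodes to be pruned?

A node on "uzzzu"'s path can go only if nothing else ends at it or branches off below it.
Every node on "uzzzu" is still needed (e.g. by "uzzzuuuz"), so nothing is freed.
Nodes removed: 0

0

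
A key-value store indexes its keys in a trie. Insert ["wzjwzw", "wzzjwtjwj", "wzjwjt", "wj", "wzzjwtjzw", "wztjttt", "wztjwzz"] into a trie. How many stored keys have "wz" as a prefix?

6

Filter for entries beginning with "wz":
Words under "wz": wzjwjt, wzjwzw, wztjttt, wztjwzz, wzzjwtjwj, wzzjwtjzw
Count: 6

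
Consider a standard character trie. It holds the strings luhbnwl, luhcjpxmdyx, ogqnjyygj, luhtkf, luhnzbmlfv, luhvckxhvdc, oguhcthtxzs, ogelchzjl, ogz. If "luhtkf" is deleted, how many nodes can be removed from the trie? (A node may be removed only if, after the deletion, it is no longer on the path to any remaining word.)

3

After clearing the end-marker at "luhtkf", prune upward until reaching a node still needed by another word.
The suffix "tkf" (3 nodes) is used only by "luhtkf"; the node for "luh" still has the child "b", so pruning stops there.
Nodes removed: 3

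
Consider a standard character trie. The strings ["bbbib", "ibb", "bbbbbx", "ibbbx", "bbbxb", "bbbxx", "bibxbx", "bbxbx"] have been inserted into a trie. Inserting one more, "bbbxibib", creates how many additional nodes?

4

"bbbx" is already a path in the trie; the remaining "ibib" must be added.
New nodes needed: |"bbbxibib"| − 4 = 8 − 4 = 4.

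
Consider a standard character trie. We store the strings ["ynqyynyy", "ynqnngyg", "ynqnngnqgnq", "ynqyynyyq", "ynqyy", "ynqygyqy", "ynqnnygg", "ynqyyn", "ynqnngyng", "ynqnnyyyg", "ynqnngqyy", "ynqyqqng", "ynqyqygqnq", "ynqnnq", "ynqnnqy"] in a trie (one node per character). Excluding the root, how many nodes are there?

Trace insertions, counting only characters that open a new branch:
  "ynqyynyy" → 8 new (y, n, q, y, y, n, y, y)
  "ynqnngyg" → prefix "ynq" already present; 5 new (n, n, g, y, g)
  "ynqnngnqgnq" → prefix "ynqnng" already present; 5 new (n, q, g, n, q)
  "ynqyynyyq" → prefix "ynqyynyy" already present; 1 new (q)
  "ynqyy" → prefix "ynqyy" already present; 0 new (none)
  "ynqygyqy" → prefix "ynqy" already present; 4 new (g, y, q, y)
  "ynqnnygg" → prefix "ynqnn" already present; 3 new (y, g, g)
  "ynqyyn" → prefix "ynqyyn" already present; 0 new (none)
  "ynqnngyng" → prefix "ynqnngy" already present; 2 new (n, g)
  "ynqnnyyyg" → prefix "ynqnny" already present; 3 new (y, y, g)
  "ynqnngqyy" → prefix "ynqnng" already present; 3 new (q, y, y)
  "ynqyqqng" → prefix "ynqy" already present; 4 new (q, q, n, g)
  "ynqyqygqnq" → prefix "ynqyq" already present; 5 new (y, g, q, n, q)
  "ynqnnq" → prefix "ynqnn" already present; 1 new (q)
  "ynqnnqy" → prefix "ynqnnq" already present; 1 new (y)
Total nodes = 8 + 5 + 5 + 1 + 0 + 4 + 3 + 0 + 2 + 3 + 3 + 4 + 5 + 1 + 1 = 45

45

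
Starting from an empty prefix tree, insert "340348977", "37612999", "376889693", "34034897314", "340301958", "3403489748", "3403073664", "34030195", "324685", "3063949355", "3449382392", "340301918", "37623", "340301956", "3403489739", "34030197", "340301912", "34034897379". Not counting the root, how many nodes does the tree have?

69

For each word, the new-node count is its length minus the longest prefix already in the trie:
  "340348977" → 9 new (3, 4, 0, 3, 4, 8, 9, 7, 7)
  "37612999" → prefix "3" already present; 7 new (7, 6, 1, 2, 9, 9, 9)
  "376889693" → prefix "376" already present; 6 new (8, 8, 9, 6, 9, 3)
  "34034897314" → prefix "34034897" already present; 3 new (3, 1, 4)
  "340301958" → prefix "3403" already present; 5 new (0, 1, 9, 5, 8)
  "3403489748" → prefix "34034897" already present; 2 new (4, 8)
  "3403073664" → prefix "34030" already present; 5 new (7, 3, 6, 6, 4)
  "34030195" → prefix "34030195" already present; 0 new (none)
  "324685" → prefix "3" already present; 5 new (2, 4, 6, 8, 5)
  "3063949355" → prefix "3" already present; 9 new (0, 6, 3, 9, 4, 9, 3, 5, 5)
  "3449382392" → prefix "34" already present; 8 new (4, 9, 3, 8, 2, 3, 9, 2)
  "340301918" → prefix "3403019" already present; 2 new (1, 8)
  "37623" → prefix "376" already present; 2 new (2, 3)
  "340301956" → prefix "34030195" already present; 1 new (6)
  "3403489739" → prefix "340348973" already present; 1 new (9)
  "34030197" → prefix "3403019" already present; 1 new (7)
  "340301912" → prefix "34030191" already present; 1 new (2)
  "34034897379" → prefix "340348973" already present; 2 new (7, 9)
Total nodes = 9 + 7 + 6 + 3 + 5 + 2 + 5 + 0 + 5 + 9 + 8 + 2 + 2 + 1 + 1 + 1 + 1 + 2 = 69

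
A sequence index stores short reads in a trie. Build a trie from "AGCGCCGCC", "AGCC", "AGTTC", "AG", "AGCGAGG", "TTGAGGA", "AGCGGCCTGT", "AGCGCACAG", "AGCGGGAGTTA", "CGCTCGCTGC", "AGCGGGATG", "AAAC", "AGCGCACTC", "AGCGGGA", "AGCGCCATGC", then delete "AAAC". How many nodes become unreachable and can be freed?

3

Walk "AAAC" from the leaf back toward the root, removing each node that no remaining word uses.
The suffix "AAC" (3 nodes) is used only by "AAAC"; the node for "A" still has the child "G", so pruning stops there.
Nodes removed: 3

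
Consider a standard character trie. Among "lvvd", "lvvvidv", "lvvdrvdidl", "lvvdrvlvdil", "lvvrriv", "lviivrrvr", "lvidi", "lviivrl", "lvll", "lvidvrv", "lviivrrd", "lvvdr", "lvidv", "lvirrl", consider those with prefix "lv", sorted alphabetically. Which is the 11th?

lvvdrvdidl

Words with prefix "lv", in lexicographic order: "lvidi", "lvidv", "lvidvrv", "lviivrl", "lviivrrd", "lviivrrvr", "lvirrl", "lvll", "lvvd", "lvvdr", "lvvdrvdidl", "lvvdrvlvdil", "lvvrriv", "lvvvidv"
Position 11: lvvdrvdidl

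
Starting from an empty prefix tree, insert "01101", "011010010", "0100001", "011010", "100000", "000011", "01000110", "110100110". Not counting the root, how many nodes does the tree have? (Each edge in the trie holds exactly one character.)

36

Trace insertions, counting only characters that open a new branch:
  "01101" → 5 new (0, 1, 1, 0, 1)
  "011010010" → prefix "01101" already present; 4 new (0, 0, 1, 0)
  "0100001" → prefix "01" already present; 5 new (0, 0, 0, 0, 1)
  "011010" → prefix "011010" already present; 0 new (none)
  "100000" → 6 new (1, 0, 0, 0, 0, 0)
  "000011" → prefix "0" already present; 5 new (0, 0, 0, 1, 1)
  "01000110" → prefix "01000" already present; 3 new (1, 1, 0)
  "110100110" → prefix "1" already present; 8 new (1, 0, 1, 0, 0, 1, 1, 0)
Total nodes = 5 + 4 + 5 + 0 + 6 + 5 + 3 + 8 = 36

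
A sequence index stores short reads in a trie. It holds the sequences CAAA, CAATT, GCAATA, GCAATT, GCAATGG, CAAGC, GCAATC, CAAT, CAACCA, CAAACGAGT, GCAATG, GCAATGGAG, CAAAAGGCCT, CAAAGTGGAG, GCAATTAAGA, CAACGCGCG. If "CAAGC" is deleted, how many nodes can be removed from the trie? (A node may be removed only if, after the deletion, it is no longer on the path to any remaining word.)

A node on "CAAGC"'s path can go only if nothing else ends at it or branches off below it.
The suffix "GC" (2 nodes) is used only by "CAAGC"; the node for "CAA" still has the child "A", so pruning stops there.
Nodes removed: 2

2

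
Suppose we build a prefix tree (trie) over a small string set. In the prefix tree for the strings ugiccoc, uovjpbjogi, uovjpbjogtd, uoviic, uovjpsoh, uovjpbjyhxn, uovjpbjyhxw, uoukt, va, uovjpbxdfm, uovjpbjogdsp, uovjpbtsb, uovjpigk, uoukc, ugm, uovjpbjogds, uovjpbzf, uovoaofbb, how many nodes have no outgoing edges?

17

A leaf is a node with no children — equivalently, the end of a word that is not a proper prefix of any other stored word.
Those words: "ugiccoc", "ugm", "uoukc", "uoukt", "uoviic", "uovjpbjogdsp", "uovjpbjogi", "uovjpbjogtd", "uovjpbjyhxn", "uovjpbjyhxw", "uovjpbtsb", "uovjpbxdfm", "uovjpbzf", "uovjpigk", "uovjpsoh", "uovoaofbb", "va"
Leaf count: 17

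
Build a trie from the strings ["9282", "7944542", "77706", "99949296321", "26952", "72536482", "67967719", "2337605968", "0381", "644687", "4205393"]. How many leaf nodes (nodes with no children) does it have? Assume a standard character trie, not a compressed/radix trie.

Leaves are exactly the stored words that no other stored word extends.
Those words: "0381", "2337605968", "26952", "4205393", "644687", "67967719", "72536482", "77706", "7944542", "9282", "99949296321"
Leaf count: 11

11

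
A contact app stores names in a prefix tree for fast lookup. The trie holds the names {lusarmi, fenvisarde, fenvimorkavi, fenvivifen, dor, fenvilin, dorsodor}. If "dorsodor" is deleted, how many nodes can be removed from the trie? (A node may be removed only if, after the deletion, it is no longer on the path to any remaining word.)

A node on "dorsodor"'s path can go only if nothing else ends at it or branches off below it.
The suffix "sodor" (5 nodes) is used only by "dorsodor"; "dor" is itself a stored word, so pruning stops there.
Nodes removed: 5

5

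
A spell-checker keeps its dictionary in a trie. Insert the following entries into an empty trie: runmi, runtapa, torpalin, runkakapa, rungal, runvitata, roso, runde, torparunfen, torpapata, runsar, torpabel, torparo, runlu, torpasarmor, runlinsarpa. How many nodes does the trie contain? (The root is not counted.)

Trace insertions, counting only characters that open a new branch:
  "runmi" → 5 new (r, u, n, m, i)
  "runtapa" → prefix "run" already present; 4 new (t, a, p, a)
  "torpalin" → 8 new (t, o, r, p, a, l, i, n)
  "runkakapa" → prefix "run" already present; 6 new (k, a, k, a, p, a)
  "rungal" → prefix "run" already present; 3 new (g, a, l)
  "runvitata" → prefix "run" already present; 6 new (v, i, t, a, t, a)
  "roso" → prefix "r" already present; 3 new (o, s, o)
  "runde" → prefix "run" already present; 2 new (d, e)
  "torparunfen" → prefix "torpa" already present; 6 new (r, u, n, f, e, n)
  "torpapata" → prefix "torpa" already present; 4 new (p, a, t, a)
  "runsar" → prefix "run" already present; 3 new (s, a, r)
  "torpabel" → prefix "torpa" already present; 3 new (b, e, l)
  "torparo" → prefix "torpar" already present; 1 new (o)
  "runlu" → prefix "run" already present; 2 new (l, u)
  "torpasarmor" → prefix "torpa" already present; 6 new (s, a, r, m, o, r)
  "runlinsarpa" → prefix "runl" already present; 7 new (i, n, s, a, r, p, a)
Total nodes = 5 + 4 + 8 + 6 + 3 + 6 + 3 + 2 + 6 + 4 + 3 + 3 + 1 + 2 + 6 + 7 = 69

69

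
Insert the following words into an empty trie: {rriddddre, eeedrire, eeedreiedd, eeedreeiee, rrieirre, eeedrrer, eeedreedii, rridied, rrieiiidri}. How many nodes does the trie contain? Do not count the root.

Trace insertions, counting only characters that open a new branch:
  "rriddddre" → 9 new (r, r, i, d, d, d, d, r, e)
  "eeedrire" → 8 new (e, e, e, d, r, i, r, e)
  "eeedreiedd" → prefix "eeedr" already present; 5 new (e, i, e, d, d)
  "eeedreeiee" → prefix "eeedre" already present; 4 new (e, i, e, e)
  "rrieirre" → prefix "rri" already present; 5 new (e, i, r, r, e)
  "eeedrrer" → prefix "eeedr" already present; 3 new (r, e, r)
  "eeedreedii" → prefix "eeedree" already present; 3 new (d, i, i)
  "rridied" → prefix "rrid" already present; 3 new (i, e, d)
  "rrieiiidri" → prefix "rriei" already present; 5 new (i, i, d, r, i)
Total nodes = 9 + 8 + 5 + 4 + 5 + 3 + 3 + 3 + 5 = 45

45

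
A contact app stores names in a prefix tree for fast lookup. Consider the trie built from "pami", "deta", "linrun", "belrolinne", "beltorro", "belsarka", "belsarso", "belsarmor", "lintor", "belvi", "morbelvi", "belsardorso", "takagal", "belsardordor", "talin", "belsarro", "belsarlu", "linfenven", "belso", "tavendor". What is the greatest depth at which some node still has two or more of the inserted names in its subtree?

Equivalently: take the maximum, over all pairs, of their longest common prefix length.
"belsardordor" and "belsardorso" agree on "belsardor" (9 characters) before diverging; nothing deeper is shared.
Longest shared-prefix length: 9

9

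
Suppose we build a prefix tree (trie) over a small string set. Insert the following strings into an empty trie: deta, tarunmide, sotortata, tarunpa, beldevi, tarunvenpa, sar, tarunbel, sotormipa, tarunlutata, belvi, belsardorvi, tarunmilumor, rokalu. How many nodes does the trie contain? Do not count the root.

72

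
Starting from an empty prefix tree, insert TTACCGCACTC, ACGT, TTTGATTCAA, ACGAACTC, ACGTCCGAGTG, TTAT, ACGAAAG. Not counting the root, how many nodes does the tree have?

38

Trie structure (* marks end of a word):
(root)
├─ A
│  └─ C
│     └─ G
│        ├─ A
│        │  └─ A
│        │     ├─ A
│        │     │  └─ G *
│        │     └─ C
│        │        └─ T
│        │           └─ C *
│        └─ T *
│           └─ C
│              └─ C
│                 └─ G
│                    └─ A
│                       └─ G
│                          └─ T
│                             └─ G *
└─ T
   └─ T
      ├─ A
      │  ├─ C
      │  │  └─ C
      │  │     └─ G
      │  │        └─ C
      │  │           └─ A
      │  │              └─ C
      │  │                 └─ T
      │  │                    └─ C *
      │  └─ T *
      └─ T
         └─ G
            └─ A
               └─ T
                  └─ T
                     └─ C
                        └─ A
                           └─ A *
Counting every labelled node above: 38.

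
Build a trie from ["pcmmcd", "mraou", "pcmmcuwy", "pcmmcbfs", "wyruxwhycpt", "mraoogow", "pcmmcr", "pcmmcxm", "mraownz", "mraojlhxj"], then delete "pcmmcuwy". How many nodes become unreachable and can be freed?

3

After clearing the end-marker at "pcmmcuwy", prune upward until reaching a node still needed by another word.
The suffix "uwy" (3 nodes) is used only by "pcmmcuwy"; the node for "pcmmc" still has the child "d", so pruning stops there.
Nodes removed: 3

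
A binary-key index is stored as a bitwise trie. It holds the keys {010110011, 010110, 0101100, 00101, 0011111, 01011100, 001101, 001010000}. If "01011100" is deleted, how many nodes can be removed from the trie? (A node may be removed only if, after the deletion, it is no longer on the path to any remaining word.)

After clearing the end-marker at "01011100", prune upward until reaching a node still needed by another word.
The suffix "100" (3 nodes) is used only by "01011100"; the node for "01011" still has the child "0", so pruning stops there.
Nodes removed: 3

3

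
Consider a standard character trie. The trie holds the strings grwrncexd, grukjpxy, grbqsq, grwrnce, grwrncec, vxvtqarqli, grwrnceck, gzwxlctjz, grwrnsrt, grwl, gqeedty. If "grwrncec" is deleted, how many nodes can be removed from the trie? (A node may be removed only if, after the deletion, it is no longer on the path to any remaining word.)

Walk "grwrncec" from the leaf back toward the root, removing each node that no remaining word uses.
Every node on "grwrncec" is still needed (e.g. by "grwrnceck"), so nothing is freed.
Nodes removed: 0

0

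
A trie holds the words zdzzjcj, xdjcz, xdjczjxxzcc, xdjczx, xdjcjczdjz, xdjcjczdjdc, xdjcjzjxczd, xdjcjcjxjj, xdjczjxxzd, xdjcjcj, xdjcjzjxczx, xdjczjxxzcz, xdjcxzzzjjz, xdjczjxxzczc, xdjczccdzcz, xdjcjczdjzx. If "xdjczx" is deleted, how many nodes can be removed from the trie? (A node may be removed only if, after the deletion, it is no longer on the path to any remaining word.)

1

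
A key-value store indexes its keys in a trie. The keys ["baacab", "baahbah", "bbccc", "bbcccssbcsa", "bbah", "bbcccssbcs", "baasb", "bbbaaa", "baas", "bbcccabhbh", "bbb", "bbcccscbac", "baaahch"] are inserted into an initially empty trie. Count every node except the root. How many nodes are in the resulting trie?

Insert word by word; a character creates a node only if that edge doesn't already exist:
  "baacab" → 6 new (b, a, a, c, a, b)
  "baahbah" → prefix "baa" already present; 4 new (h, b, a, h)
  "bbccc" → prefix "b" already present; 4 new (b, c, c, c)
  "bbcccssbcsa" → prefix "bbccc" already present; 6 new (s, s, b, c, s, a)
  "bbah" → prefix "bb" already present; 2 new (a, h)
  "bbcccssbcs" → prefix "bbcccssbcs" already present; 0 new (none)
  "baasb" → prefix "baa" already present; 2 new (s, b)
  "bbbaaa" → prefix "bb" already present; 4 new (b, a, a, a)
  "baas" → prefix "baas" already present; 0 new (none)
  "bbcccabhbh" → prefix "bbccc" already present; 5 new (a, b, h, b, h)
  "bbb" → prefix "bbb" already present; 0 new (none)
  "bbcccscbac" → prefix "bbcccs" already present; 4 new (c, b, a, c)
  "baaahch" → prefix "baa" already present; 4 new (a, h, c, h)
Total nodes = 6 + 4 + 4 + 6 + 2 + 0 + 2 + 4 + 0 + 5 + 0 + 4 + 4 = 41

41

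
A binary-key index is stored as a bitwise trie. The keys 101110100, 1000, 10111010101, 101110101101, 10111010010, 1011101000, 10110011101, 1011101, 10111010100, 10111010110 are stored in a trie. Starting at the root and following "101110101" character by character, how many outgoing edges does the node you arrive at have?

2

Walk "101110101" from the root, arriving at one node.
Distinct next characters after "101110101": 0, 1.
That node has 2 child edges.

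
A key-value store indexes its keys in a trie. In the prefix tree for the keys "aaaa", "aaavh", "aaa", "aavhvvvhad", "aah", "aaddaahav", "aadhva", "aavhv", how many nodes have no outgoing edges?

6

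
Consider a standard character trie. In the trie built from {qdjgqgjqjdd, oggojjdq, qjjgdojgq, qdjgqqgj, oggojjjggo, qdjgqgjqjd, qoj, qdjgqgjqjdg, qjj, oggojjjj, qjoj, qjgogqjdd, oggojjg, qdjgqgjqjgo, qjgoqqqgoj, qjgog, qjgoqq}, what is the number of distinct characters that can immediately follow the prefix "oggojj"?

The children of the "oggojj" node are the distinct next characters among strings starting with "oggojj".
Characters that immediately follow "oggojj" among the stored strings: {d, g, j}.
That node has 3 child edges.

3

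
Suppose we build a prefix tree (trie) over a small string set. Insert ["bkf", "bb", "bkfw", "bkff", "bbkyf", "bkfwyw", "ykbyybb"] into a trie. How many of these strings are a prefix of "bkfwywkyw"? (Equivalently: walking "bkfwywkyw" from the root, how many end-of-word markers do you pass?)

3

Check each prefix of "bkfwywkyw" against the stored set — each match is an end-marker on the path.
Prefixes of the query that are stored words: "bkf", "bkfw", "bkfwyw"
Count: 3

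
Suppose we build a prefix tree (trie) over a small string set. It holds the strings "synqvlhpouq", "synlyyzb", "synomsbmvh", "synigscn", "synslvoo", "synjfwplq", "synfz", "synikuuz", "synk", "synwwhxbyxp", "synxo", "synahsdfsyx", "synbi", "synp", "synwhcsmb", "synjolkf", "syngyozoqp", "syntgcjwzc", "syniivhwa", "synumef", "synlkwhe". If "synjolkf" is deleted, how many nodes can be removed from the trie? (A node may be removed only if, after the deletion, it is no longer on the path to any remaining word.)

4

After clearing the end-marker at "synjolkf", prune upward until reaching a node still needed by another word.
The suffix "olkf" (4 nodes) is used only by "synjolkf"; the node for "synj" still has the child "f", so pruning stops there.
Nodes removed: 4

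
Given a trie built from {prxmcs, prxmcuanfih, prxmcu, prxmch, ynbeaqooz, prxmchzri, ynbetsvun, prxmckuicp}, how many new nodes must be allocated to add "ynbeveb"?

"ynbe" is already a path in the trie; the remaining "veb" must be added.
New nodes needed: |"ynbeveb"| − 4 = 7 − 4 = 3.

3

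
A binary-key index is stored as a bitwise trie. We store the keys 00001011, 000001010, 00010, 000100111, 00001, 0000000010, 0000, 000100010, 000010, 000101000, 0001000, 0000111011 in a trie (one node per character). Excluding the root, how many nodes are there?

36

Count nodes per top-level branch (shared prefixes stored once):
  '0'-branch (0000, 0000000010, 000001010, 00001, 000010, 00001011, 0000111011, 00010, 0001000, 000100010, 000100111, 000101000): 36 nodes
Sum: 36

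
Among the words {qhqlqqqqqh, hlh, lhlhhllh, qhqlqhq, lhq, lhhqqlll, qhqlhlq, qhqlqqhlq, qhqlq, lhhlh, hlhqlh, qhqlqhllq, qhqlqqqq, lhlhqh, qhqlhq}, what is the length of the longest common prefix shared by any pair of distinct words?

8

Look for the deepest trie node that still has at least two words in its subtree.
e.g. "qhqlqqqq" and "qhqlqqqqqh" share the prefix "qhqlqqqq" of length 8; no pair shares a longer one.
Longest shared-prefix length: 8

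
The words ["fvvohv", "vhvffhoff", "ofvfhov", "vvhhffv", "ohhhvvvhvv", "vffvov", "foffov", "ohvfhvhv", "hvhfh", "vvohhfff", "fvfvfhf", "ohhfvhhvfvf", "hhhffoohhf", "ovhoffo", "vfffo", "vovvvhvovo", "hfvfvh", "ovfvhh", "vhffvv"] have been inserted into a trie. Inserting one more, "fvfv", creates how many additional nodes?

Every character of "fvfv" already lies on an existing path (it is a prefix of some stored word).
No new nodes are needed: 0.

0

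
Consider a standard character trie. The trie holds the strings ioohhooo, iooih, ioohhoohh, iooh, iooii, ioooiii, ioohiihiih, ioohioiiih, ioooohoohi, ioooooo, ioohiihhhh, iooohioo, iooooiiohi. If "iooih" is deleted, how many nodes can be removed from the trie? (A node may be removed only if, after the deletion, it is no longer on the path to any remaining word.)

1

After clearing the end-marker at "iooih", prune upward until reaching a node still needed by another word.
The suffix "h" (1 node) is used only by "iooih"; the node for "iooi" still has the child "i", so pruning stops there.
Nodes removed: 1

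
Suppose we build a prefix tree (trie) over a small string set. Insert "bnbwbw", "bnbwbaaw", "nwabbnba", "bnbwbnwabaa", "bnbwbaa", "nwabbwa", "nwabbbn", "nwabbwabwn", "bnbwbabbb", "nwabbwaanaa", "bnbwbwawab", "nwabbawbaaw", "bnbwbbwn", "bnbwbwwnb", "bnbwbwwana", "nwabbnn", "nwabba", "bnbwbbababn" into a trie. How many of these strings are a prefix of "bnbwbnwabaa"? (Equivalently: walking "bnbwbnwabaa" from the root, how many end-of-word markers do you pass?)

1

Traverse "bnbwbnwabaa" character by character; count nodes along the way that are marked as word ends.
Prefixes of the query that are stored words: "bnbwbnwabaa"
Count: 1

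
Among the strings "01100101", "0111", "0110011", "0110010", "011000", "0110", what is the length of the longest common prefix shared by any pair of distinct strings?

7

Equivalently: take the maximum, over all pairs, of their longest common prefix length.
"0110010" and "01100101" agree on "0110010" (7 characters) before diverging; nothing deeper is shared.
Longest shared-prefix length: 7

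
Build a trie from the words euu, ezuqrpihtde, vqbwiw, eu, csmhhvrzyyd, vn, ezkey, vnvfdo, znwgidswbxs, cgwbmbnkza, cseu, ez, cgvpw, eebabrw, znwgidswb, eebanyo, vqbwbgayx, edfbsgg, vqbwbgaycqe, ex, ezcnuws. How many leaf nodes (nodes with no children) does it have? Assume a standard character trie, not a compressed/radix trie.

A leaf is a node with no children — equivalently, the end of a word that is not a proper prefix of any other stored word.
Those words: "cgvpw", "cgwbmbnkza", "cseu", "csmhhvrzyyd", "edfbsgg", "eebabrw", "eebanyo", "euu", "ex", "ezcnuws", "ezkey", "ezuqrpihtde", "vnvfdo", "vqbwbgaycqe", "vqbwbgayx", "vqbwiw", "znwgidswbxs"
Leaf count: 17

17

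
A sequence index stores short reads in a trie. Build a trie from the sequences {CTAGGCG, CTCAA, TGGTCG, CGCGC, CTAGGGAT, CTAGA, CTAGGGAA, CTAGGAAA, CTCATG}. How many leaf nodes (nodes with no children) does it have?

A leaf is a node with no children — equivalently, the end of a word that is not a proper prefix of any other stored word.
Those words: "CGCGC", "CTAGA", "CTAGGAAA", "CTAGGCG", "CTAGGGAA", "CTAGGGAT", "CTCAA", "CTCATG", "TGGTCG"
Leaf count: 9

9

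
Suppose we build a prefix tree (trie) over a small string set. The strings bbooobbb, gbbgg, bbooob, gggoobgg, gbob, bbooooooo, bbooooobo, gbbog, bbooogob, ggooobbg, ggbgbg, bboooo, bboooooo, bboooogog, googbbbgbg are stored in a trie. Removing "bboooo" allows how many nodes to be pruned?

Walk "bboooo" from the leaf back toward the root, removing each node that no remaining word uses.
Every node on "bboooo" is still needed (e.g. by "bbooooooo"), so nothing is freed.
Nodes removed: 0

0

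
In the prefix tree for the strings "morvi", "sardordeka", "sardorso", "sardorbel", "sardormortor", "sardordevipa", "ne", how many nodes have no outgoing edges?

A leaf is a node with no children — equivalently, the end of a word that is not a proper prefix of any other stored word.
Those words: "morvi", "ne", "sardorbel", "sardordeka", "sardordevipa", "sardormortor", "sardorso"
Leaf count: 7

7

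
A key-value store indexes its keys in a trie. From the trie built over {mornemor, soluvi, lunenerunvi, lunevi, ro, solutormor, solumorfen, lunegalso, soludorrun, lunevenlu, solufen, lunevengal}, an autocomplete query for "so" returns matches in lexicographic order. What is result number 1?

soludorrun

Words with prefix "so", in lexicographic order: "soludorrun", "solufen", "solumorfen", "solutormor", "soluvi"
Position 1: soludorrun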